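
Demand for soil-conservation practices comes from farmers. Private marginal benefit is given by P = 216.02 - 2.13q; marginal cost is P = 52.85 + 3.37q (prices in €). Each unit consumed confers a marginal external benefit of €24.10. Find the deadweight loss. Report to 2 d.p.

DWL = €52.80

Market equilibrium (private): 52.85 + 3.37q = 216.02 - 2.13q → q_m = 29.6673.
Social marginal benefit = demand + MEB = 240.12 - 2.13q.
Set SMB = MC: 240.12 - 2.13q = 52.85 + 3.37q → q* = 34.0491.
Between q* and q_m the wedge SMB − MC runs linearly from 0 to MEB(q_m), so the loss is a triangle.
DWL = ½ × 4.3818 × 24.1000 = 52.8007.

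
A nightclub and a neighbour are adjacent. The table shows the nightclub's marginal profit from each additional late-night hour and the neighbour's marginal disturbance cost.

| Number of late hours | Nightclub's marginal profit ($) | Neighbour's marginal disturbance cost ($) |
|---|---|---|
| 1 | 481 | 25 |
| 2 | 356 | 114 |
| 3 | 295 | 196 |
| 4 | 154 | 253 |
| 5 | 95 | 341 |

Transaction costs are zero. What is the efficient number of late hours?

Bargaining reaches the level where marginal profit last exceeds marginal disturbance cost.
That holds through level 3 (295 ≥ 196) but not at 4 (154 < 253).

3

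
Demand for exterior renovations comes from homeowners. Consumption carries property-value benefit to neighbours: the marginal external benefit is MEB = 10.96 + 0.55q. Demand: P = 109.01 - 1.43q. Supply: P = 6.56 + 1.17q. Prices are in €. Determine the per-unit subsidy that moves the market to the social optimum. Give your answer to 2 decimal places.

subsidy = €41.39 per unit

Social marginal benefit = demand + MEB = 119.97 - 0.88q.
Set SMB = MC: 119.97 - 0.88q = 6.56 + 1.17q → q* = 55.3220.
The Pigouvian subsidy equals MEB at q*: 10.96 + 0.55×55.3220 = 41.3871.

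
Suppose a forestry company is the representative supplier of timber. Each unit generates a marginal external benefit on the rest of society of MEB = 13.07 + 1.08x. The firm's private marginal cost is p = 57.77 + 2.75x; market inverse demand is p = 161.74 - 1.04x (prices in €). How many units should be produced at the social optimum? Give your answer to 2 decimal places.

x* = 43.19

Social marginal cost = private MC − MEB = 44.70 + 1.67x.
Set SMC = demand: 44.70 + 1.67x = 161.74 - 1.04x → x* = 43.1882.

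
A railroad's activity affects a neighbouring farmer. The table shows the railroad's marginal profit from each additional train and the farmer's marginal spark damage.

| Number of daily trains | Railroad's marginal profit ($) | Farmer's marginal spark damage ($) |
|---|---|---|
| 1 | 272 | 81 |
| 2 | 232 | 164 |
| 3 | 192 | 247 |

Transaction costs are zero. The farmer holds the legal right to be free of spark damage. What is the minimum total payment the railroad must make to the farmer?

Efficient level: marginal profit ≥ marginal spark damage through level 2, so k* = 2.
With the farmer holding the right, the railroad must at least compensate total damage at k*: 81 + 164 = 245.

$245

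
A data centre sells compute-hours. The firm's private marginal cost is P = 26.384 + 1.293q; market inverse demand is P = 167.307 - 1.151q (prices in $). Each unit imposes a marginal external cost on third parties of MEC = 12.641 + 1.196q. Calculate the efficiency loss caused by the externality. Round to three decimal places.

DWL = $914.712

Market equilibrium (private): 26.384 + 1.293q = 167.307 - 1.151q → q_m = 57.6608.
Social marginal cost = private MC + MEC = 39.025 + 2.489q.
Set SMC = demand: 39.025 + 2.489q = 167.307 - 1.151q → q* = 35.2423.
Between q* and q_m the wedge SMC − demand runs linearly from 0 to MEC(q_m), so the loss is a triangle.
DWL = ½ × 22.4185 × 81.6033 = 914.7118.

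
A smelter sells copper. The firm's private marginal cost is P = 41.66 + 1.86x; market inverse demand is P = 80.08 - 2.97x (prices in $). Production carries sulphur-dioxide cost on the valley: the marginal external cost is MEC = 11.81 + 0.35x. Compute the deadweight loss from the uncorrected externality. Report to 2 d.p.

DWL = $20.56

Market equilibrium (private): 41.66 + 1.86x = 80.08 - 2.97x → x_m = 7.9545.
Social marginal cost = private MC + MEC = 53.47 + 2.21x.
Set SMC = demand: 53.47 + 2.21x = 80.08 - 2.97x → x* = 5.1371.
The loss is the area between SMC and demand from x* to x_m; with linear curves that's a triangle of height MEC(x_m).
DWL = ½ × 2.8174 × 14.5941 = 20.5587.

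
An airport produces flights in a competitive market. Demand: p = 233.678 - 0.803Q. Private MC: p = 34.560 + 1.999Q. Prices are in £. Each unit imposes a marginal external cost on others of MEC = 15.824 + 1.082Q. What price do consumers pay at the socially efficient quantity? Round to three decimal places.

P = £195.783

Social marginal cost = private MC + MEC = 50.384 + 3.081Q.
Set SMC = demand: 50.384 + 3.081Q = 233.678 - 0.803Q → Q* = 47.1921.
Consumer price on the demand curve at Q*: 233.678 − 0.803×47.1921 = 195.7827.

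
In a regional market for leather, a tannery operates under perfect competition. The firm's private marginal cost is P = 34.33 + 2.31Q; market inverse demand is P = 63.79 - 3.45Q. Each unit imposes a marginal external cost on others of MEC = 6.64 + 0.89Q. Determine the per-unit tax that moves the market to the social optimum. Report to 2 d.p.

tax = 9.69 per unit

Social marginal cost = private MC + MEC = 40.97 + 3.20Q.
Set SMC = demand: 40.97 + 3.20Q = 63.79 - 3.45Q → Q* = 3.4316.
The Pigouvian tax equals MEC at Q*: 6.64 + 0.89×3.4316 = 9.6941.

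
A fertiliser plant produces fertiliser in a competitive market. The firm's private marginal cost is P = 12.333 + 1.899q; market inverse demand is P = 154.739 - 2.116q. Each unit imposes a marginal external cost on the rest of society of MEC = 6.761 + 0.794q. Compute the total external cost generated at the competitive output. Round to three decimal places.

739.234

Market equilibrium (private): 12.333 + 1.899q = 154.739 - 2.116q → q_m = 35.4685.
Total external cost = ∫₀^{q_m} (6.761 + 0.794q) dq = 6.761×35.4685 + ½×0.794×35.4685² = 739.2343.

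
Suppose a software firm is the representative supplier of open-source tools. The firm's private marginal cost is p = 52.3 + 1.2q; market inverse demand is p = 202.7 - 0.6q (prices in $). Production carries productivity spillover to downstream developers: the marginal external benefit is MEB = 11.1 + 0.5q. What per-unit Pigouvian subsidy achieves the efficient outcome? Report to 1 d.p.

subsidy = $73.2 per unit

Social marginal cost = private MC − MEB = 41.2 + 0.7q.
Set SMC = demand: 41.2 + 0.7q = 202.7 - 0.6q → q* = 124.2308.
The Pigouvian subsidy equals MEB at q*: 11.1 + 0.5×124.2308 = 73.2154.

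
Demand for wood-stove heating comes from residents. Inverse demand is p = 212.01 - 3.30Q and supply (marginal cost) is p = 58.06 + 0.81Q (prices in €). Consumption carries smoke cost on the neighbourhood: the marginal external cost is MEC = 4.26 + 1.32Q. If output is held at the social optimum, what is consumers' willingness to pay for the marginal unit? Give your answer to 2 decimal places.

Social marginal benefit = demand − MEC = 207.75 - 4.62Q.
Set SMB = MC: 207.75 - 4.62Q = 58.06 + 0.81Q → Q* = 27.5672.
Consumer price on the demand curve at Q*: 212.01 − 3.30×27.5672 = 121.0382.

P = €121.04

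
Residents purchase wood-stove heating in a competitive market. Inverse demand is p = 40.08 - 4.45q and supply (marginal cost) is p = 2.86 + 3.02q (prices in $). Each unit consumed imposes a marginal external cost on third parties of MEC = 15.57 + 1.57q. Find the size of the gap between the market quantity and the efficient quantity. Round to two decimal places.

Market equilibrium (private): 2.86 + 3.02q = 40.08 - 4.45q → q_m = 4.9826.
Social marginal benefit = demand − MEC = 24.51 - 6.02q.
Set SMB = MC: 24.51 - 6.02q = 2.86 + 3.02q → q* = 2.3949.
Gap = |4.9826 − 2.3949| = 2.5877.

2.59 units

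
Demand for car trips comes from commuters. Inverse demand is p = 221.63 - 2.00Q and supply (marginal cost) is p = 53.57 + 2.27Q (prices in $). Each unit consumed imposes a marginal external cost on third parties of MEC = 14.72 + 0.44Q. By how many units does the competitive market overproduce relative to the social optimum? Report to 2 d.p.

Market equilibrium (private): 53.57 + 2.27Q = 221.63 - 2.00Q → Q_m = 39.3583.
Social marginal benefit = demand − MEC = 206.91 - 2.44Q.
Set SMB = MC: 206.91 - 2.44Q = 53.57 + 2.27Q → Q* = 32.5563.
Gap = |39.3583 − 32.5563| = 6.8020.

6.80 units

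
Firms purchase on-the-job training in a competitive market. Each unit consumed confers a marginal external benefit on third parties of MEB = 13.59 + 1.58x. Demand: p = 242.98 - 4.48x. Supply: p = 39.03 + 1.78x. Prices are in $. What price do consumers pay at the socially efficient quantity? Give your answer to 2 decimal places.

P = $34.74

Social marginal benefit = demand + MEB = 256.57 - 2.90x.
Set SMB = MC: 256.57 - 2.90x = 39.03 + 1.78x → x* = 46.4829.
Consumer price on the demand curve at x*: 242.98 − 4.48×46.4829 = 34.7366.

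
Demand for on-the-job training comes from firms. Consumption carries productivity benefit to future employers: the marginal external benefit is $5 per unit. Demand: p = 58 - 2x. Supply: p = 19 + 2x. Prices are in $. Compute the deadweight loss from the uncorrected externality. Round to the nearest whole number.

Market equilibrium (private): 19 + 2x = 58 - 2x → x_m = 9.7500.
Social marginal benefit = demand + MEB = 63 - 2x.
Set SMB = MC: 63 - 2x = 19 + 2x → x* = 11.0000.
The welfare-loss triangle has base |x_m − x*| and height MEB(x_m) (the vertical gap between SMB and MC is zero at x* and MEB at x_m).
DWL = ½ × 1.2500 × 5.0000 = 3.1250.

DWL = $3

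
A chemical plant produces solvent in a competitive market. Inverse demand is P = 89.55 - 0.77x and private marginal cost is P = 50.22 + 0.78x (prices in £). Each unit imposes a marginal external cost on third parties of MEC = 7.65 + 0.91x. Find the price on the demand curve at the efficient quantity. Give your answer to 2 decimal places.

Social marginal cost = private MC + MEC = 57.87 + 1.69x.
Set SMC = demand: 57.87 + 1.69x = 89.55 - 0.77x → x* = 12.8780.
Consumer price on the demand curve at x*: 89.55 − 0.77×12.8780 = 79.6339.

P = £79.63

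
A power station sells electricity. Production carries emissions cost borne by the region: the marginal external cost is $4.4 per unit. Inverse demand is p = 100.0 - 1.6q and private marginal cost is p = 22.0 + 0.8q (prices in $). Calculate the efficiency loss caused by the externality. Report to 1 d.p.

Market equilibrium (private): 22.0 + 0.8q = 100.0 - 1.6q → q_m = 32.5000.
Social marginal cost = private MC + MEC = 26.4 + 0.8q.
Set SMC = demand: 26.4 + 0.8q = 100.0 - 1.6q → q* = 30.6667.
The welfare-loss triangle has base |q_m − q*| and height MEC(q_m) (the vertical gap between SMC and demand is zero at q* and MEC at q_m).
DWL = ½ × 1.8333 × 4.4000 = 4.0333.

DWL = $4.0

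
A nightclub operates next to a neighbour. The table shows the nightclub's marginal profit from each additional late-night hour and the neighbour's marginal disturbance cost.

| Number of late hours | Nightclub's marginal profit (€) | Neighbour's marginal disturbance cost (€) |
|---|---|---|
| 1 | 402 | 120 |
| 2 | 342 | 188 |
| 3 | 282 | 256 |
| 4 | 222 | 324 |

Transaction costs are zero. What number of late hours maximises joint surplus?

3

Bargaining reaches the level where marginal profit last exceeds marginal disturbance cost.
That holds through level 3 (282 ≥ 256) but not at 4 (222 < 324).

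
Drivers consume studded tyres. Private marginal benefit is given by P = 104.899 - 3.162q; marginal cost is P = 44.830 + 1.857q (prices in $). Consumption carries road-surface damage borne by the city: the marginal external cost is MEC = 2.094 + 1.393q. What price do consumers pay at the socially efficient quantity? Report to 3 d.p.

P = $76.309

Social marginal benefit = demand − MEC = 102.805 - 4.555q.
Set SMB = MC: 102.805 - 4.555q = 44.830 + 1.857q → q* = 9.0416.
Consumer price on the demand curve at q*: 104.899 − 3.162×9.0416 = 76.3095.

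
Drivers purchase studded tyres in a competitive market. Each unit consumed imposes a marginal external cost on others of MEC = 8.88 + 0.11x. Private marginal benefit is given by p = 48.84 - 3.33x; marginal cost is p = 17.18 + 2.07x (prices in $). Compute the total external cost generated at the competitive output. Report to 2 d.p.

$53.95

Market equilibrium (private): 17.18 + 2.07x = 48.84 - 3.33x → x_m = 5.8630.
Total external cost = ∫₀^{x_m} (8.88 + 0.11x) dx = 8.88×5.8630 + ½×0.11×5.8630² = 53.9541.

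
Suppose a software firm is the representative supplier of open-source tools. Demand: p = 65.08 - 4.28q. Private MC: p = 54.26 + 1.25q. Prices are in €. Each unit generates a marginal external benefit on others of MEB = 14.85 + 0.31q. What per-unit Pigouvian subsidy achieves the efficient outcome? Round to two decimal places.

Social marginal cost = private MC − MEB = 39.41 + 0.94q.
Set SMC = demand: 39.41 + 0.94q = 65.08 - 4.28q → q* = 4.9176.
The Pigouvian subsidy equals MEB at q*: 14.85 + 0.31×4.9176 = 16.3745.

subsidy = €16.37 per unit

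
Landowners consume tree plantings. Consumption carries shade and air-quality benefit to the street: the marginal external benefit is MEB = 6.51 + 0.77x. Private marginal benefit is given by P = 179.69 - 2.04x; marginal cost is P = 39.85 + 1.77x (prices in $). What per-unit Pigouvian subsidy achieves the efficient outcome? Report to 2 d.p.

subsidy = $43.58 per unit

Social marginal benefit = demand + MEB = 186.20 - 1.27x.
Set SMB = MC: 186.20 - 1.27x = 39.85 + 1.77x → x* = 48.1414.
The Pigouvian subsidy equals MEB at x*: 6.51 + 0.77×48.1414 = 43.5789.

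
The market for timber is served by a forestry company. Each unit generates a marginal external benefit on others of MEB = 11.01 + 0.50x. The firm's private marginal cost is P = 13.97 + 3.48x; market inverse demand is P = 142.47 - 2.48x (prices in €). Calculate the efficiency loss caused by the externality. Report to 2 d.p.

Market equilibrium (private): 13.97 + 3.48x = 142.47 - 2.48x → x_m = 21.5604.
Social marginal cost = private MC − MEB = 2.96 + 2.98x.
Set SMC = demand: 2.96 + 2.98x = 142.47 - 2.48x → x* = 25.5513.
Height of the DWL triangle at x_m is demand(x_m) − SMC(x_m) = MEB(x_m) = 21.7902.
DWL = ½ × 3.9909 × 21.7902 = 43.4813.

DWL = €43.48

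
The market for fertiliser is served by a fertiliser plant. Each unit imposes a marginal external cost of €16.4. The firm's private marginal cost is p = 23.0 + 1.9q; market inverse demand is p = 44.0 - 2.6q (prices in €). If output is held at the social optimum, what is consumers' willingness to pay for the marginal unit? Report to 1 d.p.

Social marginal cost = private MC + MEC = 39.4 + 1.9q.
Set SMC = demand: 39.4 + 1.9q = 44.0 - 2.6q → q* = 1.0222.
Consumer price on the demand curve at q*: 44.0 − 2.6×1.0222 = 41.3423.

P = €41.3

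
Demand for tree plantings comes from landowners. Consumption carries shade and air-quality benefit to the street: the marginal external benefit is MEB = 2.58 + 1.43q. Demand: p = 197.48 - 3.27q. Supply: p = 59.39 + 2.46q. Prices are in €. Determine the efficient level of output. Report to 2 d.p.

Social marginal benefit = demand + MEB = 200.06 - 1.84q.
Set SMB = MC: 200.06 - 1.84q = 59.39 + 2.46q → q* = 32.7140.

q* = 32.71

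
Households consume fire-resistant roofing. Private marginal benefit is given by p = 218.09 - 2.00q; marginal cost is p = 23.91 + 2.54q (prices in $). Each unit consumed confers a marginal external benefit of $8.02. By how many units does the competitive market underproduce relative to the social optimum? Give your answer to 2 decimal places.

1.77 units

Market equilibrium (private): 23.91 + 2.54q = 218.09 - 2.00q → q_m = 42.7709.
Social marginal benefit = demand + MEB = 226.11 - 2.00q.
Set SMB = MC: 226.11 - 2.00q = 23.91 + 2.54q → q* = 44.5374.
Gap = |42.7709 − 44.5374| = 1.7665.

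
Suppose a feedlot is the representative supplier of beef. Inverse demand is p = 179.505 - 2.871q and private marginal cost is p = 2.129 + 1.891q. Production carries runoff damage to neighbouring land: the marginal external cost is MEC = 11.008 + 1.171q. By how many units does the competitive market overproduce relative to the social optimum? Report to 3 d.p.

9.207 units

Market equilibrium (private): 2.129 + 1.891q = 179.505 - 2.871q → q_m = 37.2482.
Social marginal cost = private MC + MEC = 13.137 + 3.062q.
Set SMC = demand: 13.137 + 3.062q = 179.505 - 2.871q → q* = 28.0411.
Gap = |37.2482 − 28.0411| = 9.2071.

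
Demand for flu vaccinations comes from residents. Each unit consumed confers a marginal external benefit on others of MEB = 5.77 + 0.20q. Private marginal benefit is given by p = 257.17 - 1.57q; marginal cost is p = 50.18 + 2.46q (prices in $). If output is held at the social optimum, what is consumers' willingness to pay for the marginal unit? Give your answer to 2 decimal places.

P = $169.96

Social marginal benefit = demand + MEB = 262.94 - 1.37q.
Set SMB = MC: 262.94 - 1.37q = 50.18 + 2.46q → q* = 55.5509.
Consumer price on the demand curve at q*: 257.17 − 1.57×55.5509 = 169.9551.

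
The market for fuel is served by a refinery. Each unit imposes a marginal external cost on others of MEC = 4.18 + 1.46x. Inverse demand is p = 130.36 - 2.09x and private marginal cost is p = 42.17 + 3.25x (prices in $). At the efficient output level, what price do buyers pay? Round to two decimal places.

Social marginal cost = private MC + MEC = 46.35 + 4.71x.
Set SMC = demand: 46.35 + 4.71x = 130.36 - 2.09x → x* = 12.3544.
Consumer price on the demand curve at x*: 130.36 − 2.09×12.3544 = 104.5393.

P = $104.54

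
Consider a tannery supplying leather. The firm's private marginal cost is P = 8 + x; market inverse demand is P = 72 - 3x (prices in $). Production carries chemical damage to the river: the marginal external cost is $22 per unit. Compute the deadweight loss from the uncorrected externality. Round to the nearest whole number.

DWL = $61

Market equilibrium (private): 8 + x = 72 - 3x → x_m = 16.0000.
Social marginal cost = private MC + MEC = 30 + x.
Set SMC = demand: 30 + x = 72 - 3x → x* = 10.5000.
The welfare-loss triangle has base |x_m − x*| and height MEC(x_m) (the vertical gap between SMC and demand is zero at x* and MEC at x_m).
DWL = ½ × 5.5000 × 22.0000 = 60.5000.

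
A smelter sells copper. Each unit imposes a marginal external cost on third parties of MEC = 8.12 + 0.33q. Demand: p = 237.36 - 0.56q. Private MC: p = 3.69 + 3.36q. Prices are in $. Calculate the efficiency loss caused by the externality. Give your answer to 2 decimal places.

DWL = $90.86

Market equilibrium (private): 3.69 + 3.36q = 237.36 - 0.56q → q_m = 59.6097.
Social marginal cost = private MC + MEC = 11.81 + 3.69q.
Set SMC = demand: 11.81 + 3.69q = 237.36 - 0.56q → q* = 53.0706.
Height of the DWL triangle at q_m is SMC(q_m) − demand(q_m) = MEC(q_m) = 27.7912.
DWL = ½ × 6.5391 × 27.7912 = 90.8647.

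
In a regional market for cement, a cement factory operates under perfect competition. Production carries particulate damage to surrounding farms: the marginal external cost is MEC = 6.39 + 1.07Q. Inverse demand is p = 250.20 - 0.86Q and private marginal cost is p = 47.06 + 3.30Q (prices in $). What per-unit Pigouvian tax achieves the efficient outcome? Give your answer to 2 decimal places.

Social marginal cost = private MC + MEC = 53.45 + 4.37Q.
Set SMC = demand: 53.45 + 4.37Q = 250.20 - 0.86Q → Q* = 37.6195.
The Pigouvian tax equals MEC at Q*: 6.39 + 1.07×37.6195 = 46.6429.

tax = $46.64 per unit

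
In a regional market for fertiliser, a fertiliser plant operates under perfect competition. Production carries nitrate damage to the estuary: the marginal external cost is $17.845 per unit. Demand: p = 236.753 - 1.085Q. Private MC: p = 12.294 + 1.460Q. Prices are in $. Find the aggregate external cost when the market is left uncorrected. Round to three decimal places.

Market equilibrium (private): 12.294 + 1.460Q = 236.753 - 1.085Q → Q_m = 88.1961.
Total external cost = MEC × Q_m = 17.845 × 88.1961 = 1573.8594.

$1573.859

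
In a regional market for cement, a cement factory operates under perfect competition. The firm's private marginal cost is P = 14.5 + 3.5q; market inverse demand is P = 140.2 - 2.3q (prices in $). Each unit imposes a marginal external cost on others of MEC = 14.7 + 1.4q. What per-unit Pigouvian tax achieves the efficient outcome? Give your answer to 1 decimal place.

Social marginal cost = private MC + MEC = 29.2 + 4.9q.
Set SMC = demand: 29.2 + 4.9q = 140.2 - 2.3q → q* = 15.4167.
The Pigouvian tax equals MEC at q*: 14.7 + 1.4×15.4167 = 36.2834.

tax = $36.3 per unit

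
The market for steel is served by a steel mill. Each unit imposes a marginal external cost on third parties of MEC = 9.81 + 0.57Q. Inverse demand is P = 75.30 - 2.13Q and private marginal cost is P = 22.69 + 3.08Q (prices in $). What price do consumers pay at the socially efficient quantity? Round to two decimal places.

Social marginal cost = private MC + MEC = 32.50 + 3.65Q.
Set SMC = demand: 32.50 + 3.65Q = 75.30 - 2.13Q → Q* = 7.4048.
Consumer price on the demand curve at Q*: 75.30 − 2.13×7.4048 = 59.5278.

P = $59.53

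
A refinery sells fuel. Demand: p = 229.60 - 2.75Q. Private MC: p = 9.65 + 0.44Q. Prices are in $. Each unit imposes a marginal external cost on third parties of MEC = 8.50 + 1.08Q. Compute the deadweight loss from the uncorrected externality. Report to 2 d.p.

DWL = $806.01

Market equilibrium (private): 9.65 + 0.44Q = 229.60 - 2.75Q → Q_m = 68.9498.
Social marginal cost = private MC + MEC = 18.15 + 1.52Q.
Set SMC = demand: 18.15 + 1.52Q = 229.60 - 2.75Q → Q* = 49.5199.
The welfare-loss triangle has base |Q_m − Q*| and height MEC(Q_m) (the vertical gap between SMC and demand is zero at Q* and MEC at Q_m).
DWL = ½ × 19.4299 × 82.9658 = 806.0086.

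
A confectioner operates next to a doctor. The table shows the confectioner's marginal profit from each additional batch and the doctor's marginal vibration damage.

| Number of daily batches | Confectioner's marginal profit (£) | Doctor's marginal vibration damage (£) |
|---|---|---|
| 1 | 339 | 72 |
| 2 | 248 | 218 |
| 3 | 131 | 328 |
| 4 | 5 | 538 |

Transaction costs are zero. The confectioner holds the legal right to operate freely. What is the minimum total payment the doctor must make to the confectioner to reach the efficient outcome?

Left alone the confectioner would choose level 4 (marginal profit stays positive).
Efficient level: k* = 2 (marginal profit ≥ marginal vibration damage through 2).
The doctor must at least cover the confectioner's forgone profit from cutting 4→2: 131 + 5 = 136.

£136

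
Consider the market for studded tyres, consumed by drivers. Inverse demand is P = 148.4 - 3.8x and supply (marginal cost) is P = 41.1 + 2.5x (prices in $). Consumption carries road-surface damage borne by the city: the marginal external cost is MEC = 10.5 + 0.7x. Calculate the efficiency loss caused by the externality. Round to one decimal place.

Market equilibrium (private): 41.1 + 2.5x = 148.4 - 3.8x → x_m = 17.0317.
Social marginal benefit = demand − MEC = 137.9 - 4.5x.
Set SMB = MC: 137.9 - 4.5x = 41.1 + 2.5x → x* = 13.8286.
The loss is the area between SMB and MC from x* to x_m; with linear curves that's a triangle of height MEC(x_m).
DWL = ½ × 3.2031 × 22.4222 = 35.9103.

DWL = $35.9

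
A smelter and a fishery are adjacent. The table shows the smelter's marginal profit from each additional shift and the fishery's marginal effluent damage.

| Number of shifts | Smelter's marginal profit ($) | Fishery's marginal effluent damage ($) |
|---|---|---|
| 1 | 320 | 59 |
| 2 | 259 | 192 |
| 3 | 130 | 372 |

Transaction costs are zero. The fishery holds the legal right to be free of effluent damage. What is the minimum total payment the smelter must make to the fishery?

Efficient level: marginal profit ≥ marginal effluent damage through level 2, so k* = 2.
With the fishery holding the right, the smelter must at least compensate total damage at k*: 59 + 192 = 251.

$251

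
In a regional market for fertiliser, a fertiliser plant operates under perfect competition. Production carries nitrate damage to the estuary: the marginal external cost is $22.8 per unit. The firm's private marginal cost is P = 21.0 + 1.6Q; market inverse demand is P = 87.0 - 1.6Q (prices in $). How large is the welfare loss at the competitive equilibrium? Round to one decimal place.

Market equilibrium (private): 21.0 + 1.6Q = 87.0 - 1.6Q → Q_m = 20.6250.
Social marginal cost = private MC + MEC = 43.8 + 1.6Q.
Set SMC = demand: 43.8 + 1.6Q = 87.0 - 1.6Q → Q* = 13.5000.
The welfare-loss triangle has base |Q_m − Q*| and height MEC(Q_m) (the vertical gap between SMC and demand is zero at Q* and MEC at Q_m).
DWL = ½ × 7.1250 × 22.8000 = 81.2250.

DWL = $81.2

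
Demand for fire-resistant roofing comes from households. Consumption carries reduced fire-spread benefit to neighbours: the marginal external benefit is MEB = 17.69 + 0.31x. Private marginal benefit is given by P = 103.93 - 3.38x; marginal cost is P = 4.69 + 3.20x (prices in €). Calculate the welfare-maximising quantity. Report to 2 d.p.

x* = 18.65

Social marginal benefit = demand + MEB = 121.62 - 3.07x.
Set SMB = MC: 121.62 - 3.07x = 4.69 + 3.20x → x* = 18.6491.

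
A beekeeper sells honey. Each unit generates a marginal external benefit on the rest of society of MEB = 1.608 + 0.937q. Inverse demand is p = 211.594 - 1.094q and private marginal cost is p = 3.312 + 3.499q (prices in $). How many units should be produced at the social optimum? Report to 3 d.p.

q* = 57.410

Social marginal cost = private MC − MEB = 1.704 + 2.562q.
Set SMC = demand: 1.704 + 2.562q = 211.594 - 1.094q → q* = 57.4097.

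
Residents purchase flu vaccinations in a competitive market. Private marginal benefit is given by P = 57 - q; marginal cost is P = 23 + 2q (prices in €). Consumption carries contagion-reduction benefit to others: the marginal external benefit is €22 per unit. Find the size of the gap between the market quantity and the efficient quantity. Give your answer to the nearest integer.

7 units

Market equilibrium (private): 23 + 2q = 57 - q → q_m = 11.3333.
Social marginal benefit = demand + MEB = 79 - q.
Set SMB = MC: 79 - q = 23 + 2q → q* = 18.6667.
Gap = |11.3333 − 18.6667| = 7.3334.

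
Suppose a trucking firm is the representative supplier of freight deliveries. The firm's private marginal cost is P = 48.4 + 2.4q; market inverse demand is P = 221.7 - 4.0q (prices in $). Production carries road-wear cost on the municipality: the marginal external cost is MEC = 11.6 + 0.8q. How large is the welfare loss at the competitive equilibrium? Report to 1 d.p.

DWL = $76.8

Market equilibrium (private): 48.4 + 2.4q = 221.7 - 4.0q → q_m = 27.0781.
Social marginal cost = private MC + MEC = 60.0 + 3.2q.
Set SMC = demand: 60.0 + 3.2q = 221.7 - 4.0q → q* = 22.4583.
Height of the DWL triangle at q_m is SMC(q_m) − demand(q_m) = MEC(q_m) = 33.2625.
DWL = ½ × 4.6198 × 33.2625 = 76.8330.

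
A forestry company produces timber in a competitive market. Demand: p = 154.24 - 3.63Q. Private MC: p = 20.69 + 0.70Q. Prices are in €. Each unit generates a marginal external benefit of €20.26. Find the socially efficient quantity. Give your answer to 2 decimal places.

Social marginal cost = private MC − MEB = 0.43 + 0.70Q.
Set SMC = demand: 0.43 + 0.70Q = 154.24 - 3.63Q → Q* = 35.5219.

Q* = 35.52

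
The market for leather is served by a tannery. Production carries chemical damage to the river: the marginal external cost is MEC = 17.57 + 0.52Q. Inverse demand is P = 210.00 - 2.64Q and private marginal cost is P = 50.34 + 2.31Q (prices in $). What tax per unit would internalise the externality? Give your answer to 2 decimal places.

Social marginal cost = private MC + MEC = 67.91 + 2.83Q.
Set SMC = demand: 67.91 + 2.83Q = 210.00 - 2.64Q → Q* = 25.9762.
The Pigouvian tax equals MEC at Q*: 17.57 + 0.52×25.9762 = 31.0776.

tax = $31.08 per unit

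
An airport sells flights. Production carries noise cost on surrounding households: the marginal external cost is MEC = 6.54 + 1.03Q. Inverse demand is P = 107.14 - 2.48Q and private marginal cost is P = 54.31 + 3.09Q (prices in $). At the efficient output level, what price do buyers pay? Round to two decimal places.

Social marginal cost = private MC + MEC = 60.85 + 4.12Q.
Set SMC = demand: 60.85 + 4.12Q = 107.14 - 2.48Q → Q* = 7.0136.
Consumer price on the demand curve at Q*: 107.14 − 2.48×7.0136 = 89.7463.

P = $89.75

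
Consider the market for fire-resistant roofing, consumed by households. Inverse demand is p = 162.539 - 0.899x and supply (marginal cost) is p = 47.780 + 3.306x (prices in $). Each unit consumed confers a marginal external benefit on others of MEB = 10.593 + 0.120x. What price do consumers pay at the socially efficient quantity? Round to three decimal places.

P = $134.952

Social marginal benefit = demand + MEB = 173.132 - 0.779x.
Set SMB = MC: 173.132 - 0.779x = 47.780 + 3.306x → x* = 30.6859.
Consumer price on the demand curve at x*: 162.539 − 0.899×30.6859 = 134.9524.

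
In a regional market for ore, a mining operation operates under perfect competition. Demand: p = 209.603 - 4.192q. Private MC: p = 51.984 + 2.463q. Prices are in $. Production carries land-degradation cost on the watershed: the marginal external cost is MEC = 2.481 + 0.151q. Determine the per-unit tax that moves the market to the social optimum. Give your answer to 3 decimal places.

Social marginal cost = private MC + MEC = 54.465 + 2.614q.
Set SMC = demand: 54.465 + 2.614q = 209.603 - 4.192q → q* = 22.7943.
The Pigouvian tax equals MEC at q*: 2.481 + 0.151×22.7943 = 5.9229.

tax = $5.923 per unit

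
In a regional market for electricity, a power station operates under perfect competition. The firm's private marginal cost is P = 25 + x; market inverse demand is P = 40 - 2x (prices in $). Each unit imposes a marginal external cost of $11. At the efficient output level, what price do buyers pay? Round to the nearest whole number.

Social marginal cost = private MC + MEC = 36 + x.
Set SMC = demand: 36 + x = 40 - 2x → x* = 1.3333.
Consumer price on the demand curve at x*: 40 − 2×1.3333 = 37.3334.

P = $37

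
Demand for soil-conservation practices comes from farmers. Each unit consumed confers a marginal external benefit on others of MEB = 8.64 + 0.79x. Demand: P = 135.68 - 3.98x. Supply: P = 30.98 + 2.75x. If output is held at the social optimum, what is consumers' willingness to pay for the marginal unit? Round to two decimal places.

Social marginal benefit = demand + MEB = 144.32 - 3.19x.
Set SMB = MC: 144.32 - 3.19x = 30.98 + 2.75x → x* = 19.0808.
Consumer price on the demand curve at x*: 135.68 − 3.98×19.0808 = 59.7384.

P = 59.74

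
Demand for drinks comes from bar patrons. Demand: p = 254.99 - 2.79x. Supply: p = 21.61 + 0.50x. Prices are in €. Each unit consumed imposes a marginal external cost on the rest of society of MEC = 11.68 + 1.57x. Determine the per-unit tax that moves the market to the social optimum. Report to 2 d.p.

tax = €83.30 per unit

Social marginal benefit = demand − MEC = 243.31 - 4.36x.
Set SMB = MC: 243.31 - 4.36x = 21.61 + 0.50x → x* = 45.6173.
The Pigouvian tax equals MEC at x*: 11.68 + 1.57×45.6173 = 83.2992.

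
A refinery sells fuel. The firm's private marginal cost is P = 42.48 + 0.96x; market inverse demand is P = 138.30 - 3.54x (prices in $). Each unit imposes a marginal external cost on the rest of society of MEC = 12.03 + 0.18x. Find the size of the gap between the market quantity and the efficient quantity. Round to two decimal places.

3.39 units

Market equilibrium (private): 42.48 + 0.96x = 138.30 - 3.54x → x_m = 21.2933.
Social marginal cost = private MC + MEC = 54.51 + 1.14x.
Set SMC = demand: 54.51 + 1.14x = 138.30 - 3.54x → x* = 17.9038.
Gap = |21.2933 − 17.9038| = 3.3895.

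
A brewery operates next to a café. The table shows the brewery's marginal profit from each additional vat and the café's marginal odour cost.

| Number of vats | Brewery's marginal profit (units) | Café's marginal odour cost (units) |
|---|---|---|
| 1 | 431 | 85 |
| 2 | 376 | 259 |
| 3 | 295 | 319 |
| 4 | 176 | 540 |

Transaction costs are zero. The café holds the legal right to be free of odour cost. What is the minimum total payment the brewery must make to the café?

Efficient level: marginal profit ≥ marginal odour cost through level 2, so k* = 2.
With the café holding the right, the brewery must at least compensate total damage at k*: 85 + 259 = 344.

344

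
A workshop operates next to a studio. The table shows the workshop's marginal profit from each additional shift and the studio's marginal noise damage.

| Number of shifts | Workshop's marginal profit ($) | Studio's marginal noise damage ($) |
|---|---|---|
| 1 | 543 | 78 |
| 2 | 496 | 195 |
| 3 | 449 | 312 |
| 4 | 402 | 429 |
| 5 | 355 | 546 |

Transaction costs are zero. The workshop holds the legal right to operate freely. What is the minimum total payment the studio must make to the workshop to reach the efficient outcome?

Left alone the workshop would choose level 5 (marginal profit stays positive).
Efficient level: k* = 3 (marginal profit ≥ marginal noise damage through 3).
The studio must at least cover the workshop's forgone profit from cutting 5→3: 402 + 355 = 757.

$757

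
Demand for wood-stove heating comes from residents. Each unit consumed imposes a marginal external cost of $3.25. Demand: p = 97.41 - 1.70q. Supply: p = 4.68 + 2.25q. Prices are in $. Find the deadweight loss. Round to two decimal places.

Market equilibrium (private): 4.68 + 2.25q = 97.41 - 1.70q → q_m = 23.4759.
Social marginal benefit = demand − MEC = 94.16 - 1.70q.
Set SMB = MC: 94.16 - 1.70q = 4.68 + 2.25q → q* = 22.6532.
The loss is the area between SMB and MC from q* to q_m; with linear curves that's a triangle of height MEC(q_m).
DWL = ½ × 0.8227 × 3.2500 = 1.3369.

DWL = $1.34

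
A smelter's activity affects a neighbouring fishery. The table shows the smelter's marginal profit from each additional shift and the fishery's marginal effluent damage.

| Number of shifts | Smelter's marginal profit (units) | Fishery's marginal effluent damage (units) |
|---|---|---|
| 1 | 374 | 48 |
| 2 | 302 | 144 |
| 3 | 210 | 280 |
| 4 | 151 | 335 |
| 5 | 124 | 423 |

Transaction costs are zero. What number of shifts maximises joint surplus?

Bargaining reaches the level where marginal profit last exceeds marginal effluent damage.
That holds through level 2 (302 ≥ 144) but not at 3 (210 < 280).

2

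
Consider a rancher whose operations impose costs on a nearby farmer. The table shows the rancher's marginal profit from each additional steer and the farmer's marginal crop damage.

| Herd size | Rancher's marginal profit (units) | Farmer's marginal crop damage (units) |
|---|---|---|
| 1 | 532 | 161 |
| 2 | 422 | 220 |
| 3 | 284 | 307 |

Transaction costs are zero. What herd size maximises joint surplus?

Bargaining reaches the level where marginal profit last exceeds marginal crop damage.
That holds through level 2 (422 ≥ 220) but not at 3 (284 < 307).

2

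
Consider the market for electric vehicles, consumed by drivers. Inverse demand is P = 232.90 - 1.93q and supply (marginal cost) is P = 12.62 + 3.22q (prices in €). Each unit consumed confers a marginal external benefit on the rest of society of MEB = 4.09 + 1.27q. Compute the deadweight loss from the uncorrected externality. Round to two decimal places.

Market equilibrium (private): 12.62 + 3.22q = 232.90 - 1.93q → q_m = 42.7728.
Social marginal benefit = demand + MEB = 236.99 - 0.66q.
Set SMB = MC: 236.99 - 0.66q = 12.62 + 3.22q → q* = 57.8273.
The welfare-loss triangle has base |q_m − q*| and height MEB(q_m) (the vertical gap between SMB and MC is zero at q* and MEB at q_m).
DWL = ½ × 15.0545 × 58.4115 = 439.6780.

DWL = €439.68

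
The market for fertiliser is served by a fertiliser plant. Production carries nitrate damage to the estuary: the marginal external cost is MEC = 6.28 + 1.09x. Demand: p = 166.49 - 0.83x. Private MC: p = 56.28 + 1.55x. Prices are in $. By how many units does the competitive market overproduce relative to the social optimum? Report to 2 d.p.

Market equilibrium (private): 56.28 + 1.55x = 166.49 - 0.83x → x_m = 46.3067.
Social marginal cost = private MC + MEC = 62.56 + 2.64x.
Set SMC = demand: 62.56 + 2.64x = 166.49 - 0.83x → x* = 29.9510.
Gap = |46.3067 − 29.9510| = 16.3557.

16.36 units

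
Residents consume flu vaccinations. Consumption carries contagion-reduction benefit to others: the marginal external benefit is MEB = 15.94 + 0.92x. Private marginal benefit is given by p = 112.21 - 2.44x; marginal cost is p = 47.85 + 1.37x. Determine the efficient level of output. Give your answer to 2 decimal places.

Social marginal benefit = demand + MEB = 128.15 - 1.52x.
Set SMB = MC: 128.15 - 1.52x = 47.85 + 1.37x → x* = 27.7855.

x* = 27.79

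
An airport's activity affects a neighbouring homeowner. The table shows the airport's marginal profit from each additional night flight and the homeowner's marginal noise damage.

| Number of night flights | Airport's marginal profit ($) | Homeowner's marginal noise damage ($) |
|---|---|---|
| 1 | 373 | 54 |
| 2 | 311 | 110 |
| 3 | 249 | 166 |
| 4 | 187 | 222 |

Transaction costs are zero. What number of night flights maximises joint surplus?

Bargaining reaches the level where marginal profit last exceeds marginal noise damage.
That holds through level 3 (249 ≥ 166) but not at 4 (187 < 222).

3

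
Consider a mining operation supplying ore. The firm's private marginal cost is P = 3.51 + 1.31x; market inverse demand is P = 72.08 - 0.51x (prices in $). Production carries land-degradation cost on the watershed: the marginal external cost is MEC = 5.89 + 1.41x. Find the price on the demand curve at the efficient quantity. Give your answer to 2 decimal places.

Social marginal cost = private MC + MEC = 9.40 + 2.72x.
Set SMC = demand: 9.40 + 2.72x = 72.08 - 0.51x → x* = 19.4056.
Consumer price on the demand curve at x*: 72.08 − 0.51×19.4056 = 62.1831.

P = $62.18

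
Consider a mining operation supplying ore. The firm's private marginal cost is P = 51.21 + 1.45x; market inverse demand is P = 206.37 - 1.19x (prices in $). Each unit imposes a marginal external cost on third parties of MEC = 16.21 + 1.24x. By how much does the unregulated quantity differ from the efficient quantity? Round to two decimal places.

22.96 units

Market equilibrium (private): 51.21 + 1.45x = 206.37 - 1.19x → x_m = 58.7727.
Social marginal cost = private MC + MEC = 67.42 + 2.69x.
Set SMC = demand: 67.42 + 2.69x = 206.37 - 1.19x → x* = 35.8119.
Gap = |58.7727 − 35.8119| = 22.9608.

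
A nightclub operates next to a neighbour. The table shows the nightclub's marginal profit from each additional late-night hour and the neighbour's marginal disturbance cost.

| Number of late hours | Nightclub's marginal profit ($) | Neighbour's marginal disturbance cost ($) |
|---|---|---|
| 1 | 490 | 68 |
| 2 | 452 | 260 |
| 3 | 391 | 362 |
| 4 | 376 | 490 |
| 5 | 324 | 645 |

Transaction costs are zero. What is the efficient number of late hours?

3

Bargaining reaches the level where marginal profit last exceeds marginal disturbance cost.
That holds through level 3 (391 ≥ 362) but not at 4 (376 < 490).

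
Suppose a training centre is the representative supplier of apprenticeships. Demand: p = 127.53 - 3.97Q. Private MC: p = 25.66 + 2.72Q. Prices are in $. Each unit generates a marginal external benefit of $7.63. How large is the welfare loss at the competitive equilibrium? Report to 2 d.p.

DWL = $4.35

Market equilibrium (private): 25.66 + 2.72Q = 127.53 - 3.97Q → Q_m = 15.2272.
Social marginal cost = private MC − MEB = 18.03 + 2.72Q.
Set SMC = demand: 18.03 + 2.72Q = 127.53 - 3.97Q → Q* = 16.3677.
The welfare-loss triangle has base |Q_m − Q*| and height MEB(Q_m) (the vertical gap between SMC and demand is zero at Q* and MEB at Q_m).
DWL = ½ × 1.1405 × 7.6300 = 4.3510.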